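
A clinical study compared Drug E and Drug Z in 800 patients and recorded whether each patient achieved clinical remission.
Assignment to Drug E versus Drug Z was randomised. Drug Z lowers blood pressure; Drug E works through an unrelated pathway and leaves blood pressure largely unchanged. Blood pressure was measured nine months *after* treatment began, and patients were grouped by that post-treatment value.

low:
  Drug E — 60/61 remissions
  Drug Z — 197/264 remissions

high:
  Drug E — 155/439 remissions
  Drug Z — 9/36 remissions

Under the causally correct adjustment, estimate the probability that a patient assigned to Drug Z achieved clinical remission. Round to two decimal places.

0.69

Stratifying would compare drugs among patients the drugs themselves sorted into blood pressure groups — a form of selection on an intermediate. The unconditioned pooled rates give the total causal effect.
So P(outcome | do(Drug Z)) is just the pooled rate for Drug Z: 206/300 = 0.687.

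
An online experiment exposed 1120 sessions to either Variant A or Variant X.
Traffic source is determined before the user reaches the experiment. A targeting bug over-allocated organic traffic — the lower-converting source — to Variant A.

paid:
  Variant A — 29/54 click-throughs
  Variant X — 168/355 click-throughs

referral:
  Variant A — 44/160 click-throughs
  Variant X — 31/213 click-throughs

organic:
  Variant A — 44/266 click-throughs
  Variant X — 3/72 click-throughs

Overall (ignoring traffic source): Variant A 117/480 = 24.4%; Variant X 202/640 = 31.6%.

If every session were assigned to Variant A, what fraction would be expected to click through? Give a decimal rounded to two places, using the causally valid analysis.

Traffic source satisfies the back-door criterion: it is not a descendant of the variant, and it blocks the spurious path from variant to outcome. Adjusting for it (i.e., using the within-traffic source rates) gives the causal effect.
Standardising Variant A to the population traffic source mix: 0.365·29/54 + 0.333·44/160 + 0.302·44/266 = 0.338.

0.34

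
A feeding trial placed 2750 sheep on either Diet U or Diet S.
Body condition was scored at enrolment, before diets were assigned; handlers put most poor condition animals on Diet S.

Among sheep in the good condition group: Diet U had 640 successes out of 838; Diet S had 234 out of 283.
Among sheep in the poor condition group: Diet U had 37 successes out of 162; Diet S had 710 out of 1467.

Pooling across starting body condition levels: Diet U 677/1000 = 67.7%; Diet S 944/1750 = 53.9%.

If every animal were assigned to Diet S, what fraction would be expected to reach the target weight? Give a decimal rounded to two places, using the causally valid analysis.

0.62

Diet S is higher inside every starting body condition stratum but Diet U is higher in aggregate. Whether to stratify depends on how starting body condition relates to the diet.
Nothing the diet does changes starting body condition; the imbalance is an allocation artefact. With starting body condition also predicting the outcome, the pooled figure is confounded, and the within-stratum comparison is the causal one.
Standardising Diet S to the population starting body condition mix: 0.408·234/283 + 0.592·710/1467 = 0.624.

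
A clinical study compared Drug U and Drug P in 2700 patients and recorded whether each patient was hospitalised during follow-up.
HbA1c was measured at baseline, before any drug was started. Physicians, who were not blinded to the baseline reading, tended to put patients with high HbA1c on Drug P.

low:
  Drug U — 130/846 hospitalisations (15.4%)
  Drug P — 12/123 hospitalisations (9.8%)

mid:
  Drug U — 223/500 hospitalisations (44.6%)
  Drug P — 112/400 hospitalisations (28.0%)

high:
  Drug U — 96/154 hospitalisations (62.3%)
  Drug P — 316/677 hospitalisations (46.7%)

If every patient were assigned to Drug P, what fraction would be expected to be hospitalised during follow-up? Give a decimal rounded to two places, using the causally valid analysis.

Drug P is lower inside every HbA1c stratum but Drug U is lower in aggregate. Whether to stratify depends on how HbA1c relates to the drug.
HbA1c satisfies the back-door criterion: it is not a descendant of the drug, and it blocks the spurious path from drug to outcome. Adjusting for it (i.e., using the within-HbA1c rates) gives the causal effect.
Standardising Drug P to the population HbA1c mix: 0.359·12/123 + 0.333·112/400 + 0.308·316/677 = 0.272.

0.27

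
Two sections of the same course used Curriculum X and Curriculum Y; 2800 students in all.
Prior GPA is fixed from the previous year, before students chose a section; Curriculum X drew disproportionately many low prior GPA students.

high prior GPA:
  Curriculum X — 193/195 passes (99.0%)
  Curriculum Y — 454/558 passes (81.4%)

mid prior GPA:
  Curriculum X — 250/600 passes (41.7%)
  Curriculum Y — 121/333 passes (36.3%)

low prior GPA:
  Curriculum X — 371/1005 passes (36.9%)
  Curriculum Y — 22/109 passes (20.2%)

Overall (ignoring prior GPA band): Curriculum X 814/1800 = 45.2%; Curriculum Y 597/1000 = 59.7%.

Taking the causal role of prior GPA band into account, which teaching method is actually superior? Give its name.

The stratified and pooled comparisons disagree (Curriculum X wins within each prior GPA band; Curriculum Y wins overall), so the answer turns on the causal role of prior GPA band.
The imbalance in prior GPA band arose from how students were allocated, not from anything the teaching method did; and prior GPA band independently affects the outcome. The pooled gap is confounded — condition on prior GPA band.
Within each level — high prior GPA: 99.0% vs 81.4%; mid prior GPA: 41.7% vs 36.3%; low prior GPA: 36.9% vs 20.2% — Curriculum X is higher every time.

Curriculum X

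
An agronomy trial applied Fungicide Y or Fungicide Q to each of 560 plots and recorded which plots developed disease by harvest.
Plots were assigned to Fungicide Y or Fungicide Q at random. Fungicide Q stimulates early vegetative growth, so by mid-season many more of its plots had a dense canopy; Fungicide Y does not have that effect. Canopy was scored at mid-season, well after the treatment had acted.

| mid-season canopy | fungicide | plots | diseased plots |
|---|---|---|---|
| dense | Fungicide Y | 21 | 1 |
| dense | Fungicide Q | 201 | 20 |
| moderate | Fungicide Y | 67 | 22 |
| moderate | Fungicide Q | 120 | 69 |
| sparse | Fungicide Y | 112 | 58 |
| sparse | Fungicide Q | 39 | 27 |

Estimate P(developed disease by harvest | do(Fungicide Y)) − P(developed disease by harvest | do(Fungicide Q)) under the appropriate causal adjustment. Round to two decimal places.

Mid-season canopy is downstream of the fungicide. One should not condition on a consequence of treatment, so the overall rates are the right comparison.
The causal difference is the pooled difference: 0.405 − 0.322 = +0.083.

+0.08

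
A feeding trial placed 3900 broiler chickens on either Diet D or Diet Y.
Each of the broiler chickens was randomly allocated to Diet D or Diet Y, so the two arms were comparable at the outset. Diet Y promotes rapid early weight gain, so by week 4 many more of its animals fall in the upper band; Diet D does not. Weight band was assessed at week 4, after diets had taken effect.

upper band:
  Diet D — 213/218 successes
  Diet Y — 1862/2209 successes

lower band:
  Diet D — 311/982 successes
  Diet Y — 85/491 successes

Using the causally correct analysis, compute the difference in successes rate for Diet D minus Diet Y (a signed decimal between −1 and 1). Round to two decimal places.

-0.28

Stratifying would compare diets among broiler chickens the diets themselves sorted into week-4 weight band groups — a form of selection on an intermediate. The unconditioned pooled rates give the total causal effect.
The causal difference is the pooled difference: 0.437 − 0.721 = -0.284.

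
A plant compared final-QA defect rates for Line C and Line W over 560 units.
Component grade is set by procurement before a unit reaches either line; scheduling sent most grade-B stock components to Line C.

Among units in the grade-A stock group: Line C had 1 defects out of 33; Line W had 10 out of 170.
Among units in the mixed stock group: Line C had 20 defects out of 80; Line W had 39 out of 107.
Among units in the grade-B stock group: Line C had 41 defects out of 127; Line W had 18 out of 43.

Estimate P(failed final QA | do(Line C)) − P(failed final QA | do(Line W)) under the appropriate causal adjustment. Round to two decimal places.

-0.08

Component grade is set before the line has any effect — it is not caused by the line — and it independently drives the outcome. That makes it a confounder, so the causal comparison is within component grade levels.
Adjusting over the population distribution of component grade: 0.362·(0.030−0.059) + 0.334·(0.250−0.364) + 0.304·(0.323−0.419) = -0.078.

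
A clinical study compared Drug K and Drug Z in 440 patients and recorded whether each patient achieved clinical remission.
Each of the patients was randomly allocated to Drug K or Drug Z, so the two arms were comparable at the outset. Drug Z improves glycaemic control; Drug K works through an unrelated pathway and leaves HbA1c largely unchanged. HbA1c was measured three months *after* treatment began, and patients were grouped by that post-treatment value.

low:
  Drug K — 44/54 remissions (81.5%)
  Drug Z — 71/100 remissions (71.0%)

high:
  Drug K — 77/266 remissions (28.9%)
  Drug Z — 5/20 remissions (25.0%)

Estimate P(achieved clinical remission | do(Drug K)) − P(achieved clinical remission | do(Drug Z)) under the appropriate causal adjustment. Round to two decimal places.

-0.26

HbA1c is downstream of the drug. One should not condition on a consequence of treatment, so the overall rates are the right comparison.
The causal difference is the pooled difference: 0.378 − 0.633 = -0.255.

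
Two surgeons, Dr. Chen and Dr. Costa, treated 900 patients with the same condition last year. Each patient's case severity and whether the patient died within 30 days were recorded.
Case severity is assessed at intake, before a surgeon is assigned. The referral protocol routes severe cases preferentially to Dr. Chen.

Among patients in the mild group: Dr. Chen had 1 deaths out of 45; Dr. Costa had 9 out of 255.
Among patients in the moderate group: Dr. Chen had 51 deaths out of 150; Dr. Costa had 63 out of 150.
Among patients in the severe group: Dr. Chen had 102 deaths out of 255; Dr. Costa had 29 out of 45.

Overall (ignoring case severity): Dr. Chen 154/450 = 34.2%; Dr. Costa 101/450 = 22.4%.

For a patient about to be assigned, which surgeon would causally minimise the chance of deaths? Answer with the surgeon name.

The imbalance in case severity arose from how patients were allocated, not from anything the surgeon did; and case severity independently affects the outcome. The pooled gap is confounded — condition on case severity.
Within each level — mild: 2.2% vs 3.5%; moderate: 34.0% vs 42.0%; severe: 40.0% vs 64.4% — Dr. Chen is lower every time.

Dr. Chen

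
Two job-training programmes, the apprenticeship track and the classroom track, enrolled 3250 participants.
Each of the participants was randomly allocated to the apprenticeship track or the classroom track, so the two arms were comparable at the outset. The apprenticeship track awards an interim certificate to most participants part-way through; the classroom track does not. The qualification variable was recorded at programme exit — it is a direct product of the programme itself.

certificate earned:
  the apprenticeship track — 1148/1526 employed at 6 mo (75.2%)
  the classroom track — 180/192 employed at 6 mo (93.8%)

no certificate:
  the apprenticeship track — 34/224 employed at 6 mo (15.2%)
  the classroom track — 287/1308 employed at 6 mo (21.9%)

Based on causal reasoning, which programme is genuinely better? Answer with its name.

the apprenticeship track

the classroom track is higher inside every qualification attained during the programme stratum but the apprenticeship track is higher in aggregate. Whether to stratify depends on how qualification attained during the programme relates to the programme.
Qualification attained during the programme is downstream of the programme. One should not condition on a consequence of treatment, so the overall rates are the right comparison.
Pooled: the apprenticeship track 67.5% vs the classroom track 31.1%; the apprenticeship track is higher overall.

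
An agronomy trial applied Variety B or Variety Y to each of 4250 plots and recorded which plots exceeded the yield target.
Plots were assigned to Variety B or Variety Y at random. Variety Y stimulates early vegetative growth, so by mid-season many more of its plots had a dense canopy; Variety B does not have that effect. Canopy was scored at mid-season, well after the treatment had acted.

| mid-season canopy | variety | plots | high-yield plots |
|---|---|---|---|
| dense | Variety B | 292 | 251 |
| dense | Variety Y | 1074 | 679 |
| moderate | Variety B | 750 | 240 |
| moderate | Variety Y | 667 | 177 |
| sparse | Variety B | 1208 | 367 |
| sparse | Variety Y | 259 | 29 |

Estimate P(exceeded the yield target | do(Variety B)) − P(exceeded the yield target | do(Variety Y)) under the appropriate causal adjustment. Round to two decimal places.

The distribution of mid-season canopy is itself part of what the variety does — it is an intermediate outcome. Holding it fixed would remove that part of the effect; the total effect is the pooled difference.
The causal difference is the pooled difference: 0.381 − 0.443 = -0.061.

-0.06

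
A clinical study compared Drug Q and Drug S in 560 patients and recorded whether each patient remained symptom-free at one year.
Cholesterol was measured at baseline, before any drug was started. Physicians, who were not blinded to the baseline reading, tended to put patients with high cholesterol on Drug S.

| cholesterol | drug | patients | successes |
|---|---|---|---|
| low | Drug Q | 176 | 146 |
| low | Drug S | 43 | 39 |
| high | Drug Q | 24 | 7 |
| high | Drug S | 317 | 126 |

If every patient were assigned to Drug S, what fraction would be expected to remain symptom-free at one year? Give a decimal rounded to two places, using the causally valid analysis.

Within every cholesterol level Drug S has the higher rate, yet pooled Drug Q does — Simpson's reversal.
Since cholesterol is a pre-existing factor (not a product of the drug) and it affects the outcome on its own, it is a confounder. The stratified rates, not the pooled rate, identify the causal effect.
Standardising Drug S to the population cholesterol mix: 0.391·39/43 + 0.609·126/317 = 0.597.

0.60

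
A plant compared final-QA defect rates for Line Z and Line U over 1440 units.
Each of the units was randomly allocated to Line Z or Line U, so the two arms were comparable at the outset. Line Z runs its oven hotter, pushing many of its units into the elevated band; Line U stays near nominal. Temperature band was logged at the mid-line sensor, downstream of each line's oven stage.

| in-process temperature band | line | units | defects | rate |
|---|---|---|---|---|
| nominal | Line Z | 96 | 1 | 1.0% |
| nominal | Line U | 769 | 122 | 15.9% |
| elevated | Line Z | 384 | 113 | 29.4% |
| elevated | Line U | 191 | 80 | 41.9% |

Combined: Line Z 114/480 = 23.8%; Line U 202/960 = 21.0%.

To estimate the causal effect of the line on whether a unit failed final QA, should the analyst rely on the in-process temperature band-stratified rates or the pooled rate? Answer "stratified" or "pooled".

In-process temperature band is downstream of the line. One should not condition on a consequence of treatment, so the overall rates are the right comparison.
Pooled: Line Z 23.8% vs Line U 21.0%; Line U is lower overall.

pooled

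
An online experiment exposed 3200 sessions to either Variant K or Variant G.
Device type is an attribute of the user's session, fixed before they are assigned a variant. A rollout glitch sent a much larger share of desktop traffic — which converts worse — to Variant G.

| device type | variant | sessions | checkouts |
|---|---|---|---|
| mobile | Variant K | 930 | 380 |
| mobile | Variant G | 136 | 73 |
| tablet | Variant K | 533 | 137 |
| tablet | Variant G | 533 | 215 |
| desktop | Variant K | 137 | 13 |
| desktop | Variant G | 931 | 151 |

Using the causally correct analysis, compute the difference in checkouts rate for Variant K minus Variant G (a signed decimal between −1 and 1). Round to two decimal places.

-0.11

Device type is set before the variant has any effect — it is not caused by the variant — and it independently drives the outcome. That makes it a confounder, so the causal comparison is within device type levels.
Adjusting over the population distribution of device type: 0.333·(0.409−0.537) + 0.333·(0.257−0.403) + 0.334·(0.095−0.162) = -0.114.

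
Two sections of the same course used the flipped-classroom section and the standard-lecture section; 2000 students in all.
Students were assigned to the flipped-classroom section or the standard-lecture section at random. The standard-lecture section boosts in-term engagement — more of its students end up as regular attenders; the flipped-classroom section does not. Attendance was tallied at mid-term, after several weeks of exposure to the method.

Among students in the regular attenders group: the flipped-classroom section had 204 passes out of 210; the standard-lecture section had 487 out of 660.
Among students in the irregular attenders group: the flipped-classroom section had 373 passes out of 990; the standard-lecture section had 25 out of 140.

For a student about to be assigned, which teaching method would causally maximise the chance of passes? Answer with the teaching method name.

the standard-lecture section

The distribution of mid-term attendance is itself part of what the teaching method does — it is an intermediate outcome. Holding it fixed would remove that part of the effect; the total effect is the pooled difference.
Pooled: the flipped-classroom section 48.1% vs the standard-lecture section 64.0%; the standard-lecture section is higher overall.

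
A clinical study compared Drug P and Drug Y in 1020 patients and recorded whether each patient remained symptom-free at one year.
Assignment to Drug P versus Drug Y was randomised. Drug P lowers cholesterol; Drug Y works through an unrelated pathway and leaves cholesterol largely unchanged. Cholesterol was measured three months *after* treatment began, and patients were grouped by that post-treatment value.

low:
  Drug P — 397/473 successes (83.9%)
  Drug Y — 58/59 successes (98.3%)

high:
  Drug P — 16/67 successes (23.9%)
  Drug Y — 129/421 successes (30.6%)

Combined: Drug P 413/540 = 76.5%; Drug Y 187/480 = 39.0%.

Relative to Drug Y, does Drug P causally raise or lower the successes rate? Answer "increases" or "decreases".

Because the drug influences cholesterol, cholesterol is a post-treatment mediator, not a confounder. Stratifying on it would bias the estimate; the causal effect is the crude pooled difference.
Pooled: Drug P 76.5% vs Drug Y 39.0%; Drug P is higher overall.

increases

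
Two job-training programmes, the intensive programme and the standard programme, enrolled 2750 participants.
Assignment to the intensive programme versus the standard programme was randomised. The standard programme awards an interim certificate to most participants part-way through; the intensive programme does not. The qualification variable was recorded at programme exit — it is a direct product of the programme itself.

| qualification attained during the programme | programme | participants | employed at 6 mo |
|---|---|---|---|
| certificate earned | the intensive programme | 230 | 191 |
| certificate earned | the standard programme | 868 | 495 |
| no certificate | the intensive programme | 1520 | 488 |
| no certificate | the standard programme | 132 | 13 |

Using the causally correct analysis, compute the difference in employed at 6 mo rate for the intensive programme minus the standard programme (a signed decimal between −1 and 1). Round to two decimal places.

-0.12

Within every qualification attained during the programme level the intensive programme has the higher rate, yet pooled the standard programme does — Simpson's reversal.
Because the programme influences qualification attained during the programme, qualification attained during the programme is a post-treatment mediator, not a confounder. Stratifying on it would bias the estimate; the causal effect is the crude pooled difference.
The causal difference is the pooled difference: 0.388 − 0.508 = -0.120.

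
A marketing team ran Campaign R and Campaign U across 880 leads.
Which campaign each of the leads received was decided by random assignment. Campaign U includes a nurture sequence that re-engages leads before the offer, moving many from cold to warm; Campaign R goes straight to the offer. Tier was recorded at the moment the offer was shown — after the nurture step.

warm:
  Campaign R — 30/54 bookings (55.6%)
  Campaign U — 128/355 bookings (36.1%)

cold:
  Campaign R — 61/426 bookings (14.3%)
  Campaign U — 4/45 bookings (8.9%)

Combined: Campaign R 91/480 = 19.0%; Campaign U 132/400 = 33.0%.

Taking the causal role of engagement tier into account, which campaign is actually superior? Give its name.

Within every engagement tier level Campaign R has the higher rate, yet pooled Campaign U does — Simpson's reversal.
Stratifying would compare campaigns among leads the campaigns themselves sorted into engagement tier groups — a form of selection on an intermediate. The unconditioned pooled rates give the total causal effect.
Pooled: Campaign R 19.0% vs Campaign U 33.0%; Campaign U is higher overall.

Campaign U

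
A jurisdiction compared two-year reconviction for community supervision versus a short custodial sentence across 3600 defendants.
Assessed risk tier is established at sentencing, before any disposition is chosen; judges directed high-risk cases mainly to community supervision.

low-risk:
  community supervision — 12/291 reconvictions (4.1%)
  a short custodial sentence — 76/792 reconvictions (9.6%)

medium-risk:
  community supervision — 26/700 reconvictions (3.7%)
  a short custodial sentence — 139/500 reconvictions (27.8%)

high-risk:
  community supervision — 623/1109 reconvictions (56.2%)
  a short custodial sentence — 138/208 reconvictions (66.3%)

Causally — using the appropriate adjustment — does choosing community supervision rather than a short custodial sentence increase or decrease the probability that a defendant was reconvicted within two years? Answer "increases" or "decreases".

Here assessed risk tier is a common cause — it drives both which disposition a case falls under and the outcome. The crude comparison mixes populations; the stratum-specific rates are the causally relevant ones.
Within each level — low-risk: 4.1% vs 9.6%; medium-risk: 3.7% vs 27.8%; high-risk: 56.2% vs 66.3% — community supervision is lower every time.

decreases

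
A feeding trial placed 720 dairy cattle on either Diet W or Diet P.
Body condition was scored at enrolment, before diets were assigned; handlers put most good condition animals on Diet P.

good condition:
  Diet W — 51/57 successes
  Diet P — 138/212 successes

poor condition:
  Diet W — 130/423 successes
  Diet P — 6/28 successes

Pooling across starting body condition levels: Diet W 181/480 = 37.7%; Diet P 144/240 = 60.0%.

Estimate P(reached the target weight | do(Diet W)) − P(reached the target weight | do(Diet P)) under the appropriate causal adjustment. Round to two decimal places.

The stratified and pooled comparisons disagree (Diet W wins within each starting body condition; Diet P wins overall), so the answer turns on the causal role of starting body condition.
Since starting body condition is a pre-existing factor (not a product of the diet) and it affects the outcome on its own, it is a confounder. The stratified rates, not the pooled rate, identify the causal effect.
Adjusting over the population distribution of starting body condition: 0.374·(0.895−0.651) + 0.626·(0.307−0.214) = +0.149.

+0.15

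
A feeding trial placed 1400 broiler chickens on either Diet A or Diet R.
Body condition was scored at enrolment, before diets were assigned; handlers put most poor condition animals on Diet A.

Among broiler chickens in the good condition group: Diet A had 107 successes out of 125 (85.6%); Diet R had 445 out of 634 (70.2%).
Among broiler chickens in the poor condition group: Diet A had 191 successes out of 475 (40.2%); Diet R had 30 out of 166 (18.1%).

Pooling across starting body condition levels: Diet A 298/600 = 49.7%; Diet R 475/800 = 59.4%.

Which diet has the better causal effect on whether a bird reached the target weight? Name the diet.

Diet A

Diet A is higher inside every starting body condition stratum but Diet R is higher in aggregate. Whether to stratify depends on how starting body condition relates to the diet.
Starting body condition differs across diets for reasons unrelated to any effect of the diet itself, and it separately predicts the outcome — a classic confounder. We must compare within starting body condition levels.
Within each level — good condition: 85.6% vs 70.2%; poor condition: 40.2% vs 18.1% — Diet A is higher every time.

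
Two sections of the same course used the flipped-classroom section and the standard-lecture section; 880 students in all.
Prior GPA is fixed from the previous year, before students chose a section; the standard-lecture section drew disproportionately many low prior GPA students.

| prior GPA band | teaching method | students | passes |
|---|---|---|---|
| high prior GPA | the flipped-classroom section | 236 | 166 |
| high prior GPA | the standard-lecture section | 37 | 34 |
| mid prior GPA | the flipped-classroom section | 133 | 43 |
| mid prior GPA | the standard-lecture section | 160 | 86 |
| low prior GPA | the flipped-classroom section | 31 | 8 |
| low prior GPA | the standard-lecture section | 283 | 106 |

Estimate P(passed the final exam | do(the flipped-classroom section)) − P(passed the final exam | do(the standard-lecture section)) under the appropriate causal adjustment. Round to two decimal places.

-0.18

Nothing the teaching method does changes prior GPA band; the imbalance is an allocation artefact. With prior GPA band also predicting the outcome, the pooled figure is confounded, and the within-stratum comparison is the causal one.
Adjusting over the population distribution of prior GPA band: 0.310·(0.703−0.919) + 0.333·(0.323−0.537) + 0.357·(0.258−0.375) = -0.180.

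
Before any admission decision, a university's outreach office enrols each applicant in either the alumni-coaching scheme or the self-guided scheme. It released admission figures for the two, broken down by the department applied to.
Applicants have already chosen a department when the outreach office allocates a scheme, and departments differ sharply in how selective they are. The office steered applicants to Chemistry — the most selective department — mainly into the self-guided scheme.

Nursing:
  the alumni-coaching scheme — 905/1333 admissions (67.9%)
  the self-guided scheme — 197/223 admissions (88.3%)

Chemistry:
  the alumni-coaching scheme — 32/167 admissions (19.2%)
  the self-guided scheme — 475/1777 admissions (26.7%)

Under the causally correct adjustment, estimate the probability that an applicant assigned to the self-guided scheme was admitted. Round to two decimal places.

The imbalance in department arose from how applicants were allocated, not from anything the outreach scheme did; and department independently affects the outcome. The pooled gap is confounded — condition on department.
Standardising the self-guided scheme to the population department mix: 0.445·197/223 + 0.555·475/1777 = 0.541.

0.54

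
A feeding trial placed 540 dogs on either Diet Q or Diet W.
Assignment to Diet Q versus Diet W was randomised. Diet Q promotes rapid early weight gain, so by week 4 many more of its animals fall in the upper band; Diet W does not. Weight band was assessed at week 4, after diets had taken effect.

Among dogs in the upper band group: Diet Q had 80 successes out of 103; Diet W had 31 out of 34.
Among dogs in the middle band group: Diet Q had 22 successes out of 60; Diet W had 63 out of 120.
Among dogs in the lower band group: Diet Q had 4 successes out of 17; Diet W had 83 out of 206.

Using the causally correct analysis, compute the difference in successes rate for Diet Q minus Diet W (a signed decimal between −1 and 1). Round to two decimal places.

Because the diet influences week-4 weight band, week-4 weight band is a post-treatment mediator, not a confounder. Stratifying on it would bias the estimate; the causal effect is the crude pooled difference.
The causal difference is the pooled difference: 0.589 − 0.492 = +0.097.

+0.10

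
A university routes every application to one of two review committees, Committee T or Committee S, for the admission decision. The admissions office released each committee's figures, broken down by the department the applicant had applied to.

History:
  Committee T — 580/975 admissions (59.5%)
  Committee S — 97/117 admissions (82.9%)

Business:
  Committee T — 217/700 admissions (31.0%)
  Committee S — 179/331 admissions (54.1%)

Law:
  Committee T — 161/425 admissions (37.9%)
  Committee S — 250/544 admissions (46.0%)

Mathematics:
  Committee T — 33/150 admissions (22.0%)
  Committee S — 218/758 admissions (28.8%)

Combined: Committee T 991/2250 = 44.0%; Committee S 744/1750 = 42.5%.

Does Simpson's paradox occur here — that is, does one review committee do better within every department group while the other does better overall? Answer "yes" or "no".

Within each department level (History 59.5% vs 82.9%; Business 31.0% vs 54.1%; Law 37.9% vs 46.0%; Mathematics 22.0% vs 28.8%), Committee S has the higher rate every time. Pooled: 44.0% vs 42.5% — Committee T has the higher rate overall. The two comparisons disagree.

yes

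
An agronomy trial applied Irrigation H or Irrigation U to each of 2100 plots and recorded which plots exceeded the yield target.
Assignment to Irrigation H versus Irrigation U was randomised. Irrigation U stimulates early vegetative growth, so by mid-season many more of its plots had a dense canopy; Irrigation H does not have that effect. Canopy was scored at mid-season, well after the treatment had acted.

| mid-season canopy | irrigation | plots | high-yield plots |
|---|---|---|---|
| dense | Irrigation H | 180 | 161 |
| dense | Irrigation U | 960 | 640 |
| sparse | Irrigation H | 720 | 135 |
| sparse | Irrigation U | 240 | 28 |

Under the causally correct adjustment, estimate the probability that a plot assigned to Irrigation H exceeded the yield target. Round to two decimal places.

The mid-season canopy-specific comparison favours Irrigation H throughout, but the pooled figures favour Irrigation U. The question is whether to condition on mid-season canopy.
Mid-season canopy is recorded after the irrigation and is itself shifted by it — it sits on the causal path from irrigation to outcome. Conditioning on a mediator would strip out part of the effect we want; the pooled comparison gives the total causal effect.
So P(outcome | do(Irrigation H)) is just the pooled rate for Irrigation H: 296/900 = 0.329.

0.33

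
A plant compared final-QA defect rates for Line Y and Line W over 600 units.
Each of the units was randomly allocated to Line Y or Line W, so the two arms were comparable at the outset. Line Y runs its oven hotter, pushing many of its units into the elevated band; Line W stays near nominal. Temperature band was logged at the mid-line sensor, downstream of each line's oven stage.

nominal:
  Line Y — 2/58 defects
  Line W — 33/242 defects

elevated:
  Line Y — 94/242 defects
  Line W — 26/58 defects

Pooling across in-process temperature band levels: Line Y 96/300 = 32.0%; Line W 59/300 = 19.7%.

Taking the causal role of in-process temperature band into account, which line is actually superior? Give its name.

Line W

Line Y is lower inside every in-process temperature band stratum but Line W is lower in aggregate. Whether to stratify depends on how in-process temperature band relates to the line.
The distribution of in-process temperature band is itself part of what the line does — it is an intermediate outcome. Holding it fixed would remove that part of the effect; the total effect is the pooled difference.
Pooled: Line Y 32.0% vs Line W 19.7%; Line W is lower overall.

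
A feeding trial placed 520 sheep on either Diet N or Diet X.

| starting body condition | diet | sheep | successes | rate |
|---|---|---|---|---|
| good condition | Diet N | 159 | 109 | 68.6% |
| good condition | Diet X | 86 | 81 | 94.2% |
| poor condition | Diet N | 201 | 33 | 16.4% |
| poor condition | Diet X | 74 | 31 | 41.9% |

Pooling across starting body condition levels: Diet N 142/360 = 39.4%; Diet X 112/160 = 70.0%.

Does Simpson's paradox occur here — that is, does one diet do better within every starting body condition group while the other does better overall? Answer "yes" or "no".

Within each starting body condition level (good condition 68.6% vs 94.2%; poor condition 16.4% vs 41.9%), Diet X has the higher rate every time. Pooled: 39.4% vs 70.0% — Diet X has the higher rate overall. They agree.

no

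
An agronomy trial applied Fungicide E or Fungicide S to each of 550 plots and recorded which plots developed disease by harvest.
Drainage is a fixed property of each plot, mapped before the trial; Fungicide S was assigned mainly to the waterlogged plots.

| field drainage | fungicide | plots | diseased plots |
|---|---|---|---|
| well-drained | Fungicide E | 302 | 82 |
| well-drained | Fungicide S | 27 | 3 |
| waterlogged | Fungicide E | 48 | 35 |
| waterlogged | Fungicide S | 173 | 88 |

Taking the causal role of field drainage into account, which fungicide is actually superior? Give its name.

The imbalance in field drainage arose from how plots were allocated, not from anything the fungicide did; and field drainage independently affects the outcome. The pooled gap is confounded — condition on field drainage.
Within each level — well-drained: 27.2% vs 11.1%; waterlogged: 72.9% vs 50.9% — Fungicide S is lower every time.

Fungicide S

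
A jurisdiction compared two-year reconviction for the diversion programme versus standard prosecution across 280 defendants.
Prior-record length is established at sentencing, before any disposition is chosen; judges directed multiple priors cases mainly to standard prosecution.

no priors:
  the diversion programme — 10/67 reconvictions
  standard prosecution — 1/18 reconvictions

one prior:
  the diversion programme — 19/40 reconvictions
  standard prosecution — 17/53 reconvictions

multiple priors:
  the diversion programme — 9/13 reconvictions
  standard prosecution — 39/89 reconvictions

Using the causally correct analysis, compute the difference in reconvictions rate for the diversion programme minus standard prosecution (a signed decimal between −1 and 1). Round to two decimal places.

The stratified and pooled comparisons disagree (standard prosecution wins within each prior-record length; the diversion programme wins overall), so the answer turns on the causal role of prior-record length.
Prior-record length differs across dispositions for reasons unrelated to any effect of the disposition itself, and it separately predicts the outcome — a classic confounder. We must compare within prior-record length levels.
Adjusting over the population distribution of prior-record length: 0.304·(0.149−0.056) + 0.332·(0.475−0.321) + 0.364·(0.692−0.438) = +0.172.

+0.17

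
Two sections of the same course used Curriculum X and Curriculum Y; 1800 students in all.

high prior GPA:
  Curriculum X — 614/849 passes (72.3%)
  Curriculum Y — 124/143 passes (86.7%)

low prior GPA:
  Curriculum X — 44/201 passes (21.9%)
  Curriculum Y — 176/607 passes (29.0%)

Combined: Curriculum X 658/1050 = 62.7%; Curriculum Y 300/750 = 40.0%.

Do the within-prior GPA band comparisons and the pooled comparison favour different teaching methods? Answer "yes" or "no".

yes

Within each prior GPA band level (high prior GPA 72.3% vs 86.7%; low prior GPA 21.9% vs 29.0%), Curriculum Y has the higher rate every time. Pooled: 62.7% vs 40.0% — Curriculum X has the higher rate overall. The two comparisons disagree.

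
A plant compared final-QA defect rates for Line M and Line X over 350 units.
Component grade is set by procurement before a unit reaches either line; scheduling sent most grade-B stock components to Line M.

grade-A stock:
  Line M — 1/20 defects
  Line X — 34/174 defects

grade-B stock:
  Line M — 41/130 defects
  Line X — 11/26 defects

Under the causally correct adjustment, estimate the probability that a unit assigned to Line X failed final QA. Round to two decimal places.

0.30

Component grade differs across lines for reasons unrelated to any effect of the line itself, and it separately predicts the outcome — a classic confounder. We must compare within component grade levels.
Standardising Line X to the population component grade mix: 0.554·34/174 + 0.446·11/26 = 0.297.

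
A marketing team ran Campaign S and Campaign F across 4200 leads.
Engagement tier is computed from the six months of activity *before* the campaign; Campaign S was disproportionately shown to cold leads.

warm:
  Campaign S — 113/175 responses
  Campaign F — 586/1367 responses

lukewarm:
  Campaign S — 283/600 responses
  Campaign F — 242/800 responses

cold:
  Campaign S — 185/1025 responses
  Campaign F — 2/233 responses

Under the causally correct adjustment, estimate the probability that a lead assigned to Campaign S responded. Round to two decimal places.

0.45

Within every engagement tier level Campaign S has the higher rate, yet pooled Campaign F does — Simpson's reversal.
Engagement tier is set before the campaign has any effect — it is not caused by the campaign — and it independently drives the outcome. That makes it a confounder, so the causal comparison is within engagement tier levels.
Standardising Campaign S to the population engagement tier mix: 0.367·113/175 + 0.333·283/600 + 0.300·185/1025 = 0.448.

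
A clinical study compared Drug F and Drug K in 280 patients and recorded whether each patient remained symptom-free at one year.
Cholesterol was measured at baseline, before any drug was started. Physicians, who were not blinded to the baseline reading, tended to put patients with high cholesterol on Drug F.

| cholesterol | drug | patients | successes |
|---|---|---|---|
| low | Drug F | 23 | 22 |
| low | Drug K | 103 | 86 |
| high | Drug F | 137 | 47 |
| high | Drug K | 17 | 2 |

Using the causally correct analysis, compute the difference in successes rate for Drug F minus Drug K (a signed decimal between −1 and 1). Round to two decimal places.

+0.18

Within every cholesterol level Drug F has the higher rate, yet pooled Drug K does — Simpson's reversal.
The imbalance in cholesterol arose from how patients were allocated, not from anything the drug did; and cholesterol independently affects the outcome. The pooled gap is confounded — condition on cholesterol.
Adjusting over the population distribution of cholesterol: 0.450·(0.957−0.835) + 0.550·(0.343−0.118) = +0.179.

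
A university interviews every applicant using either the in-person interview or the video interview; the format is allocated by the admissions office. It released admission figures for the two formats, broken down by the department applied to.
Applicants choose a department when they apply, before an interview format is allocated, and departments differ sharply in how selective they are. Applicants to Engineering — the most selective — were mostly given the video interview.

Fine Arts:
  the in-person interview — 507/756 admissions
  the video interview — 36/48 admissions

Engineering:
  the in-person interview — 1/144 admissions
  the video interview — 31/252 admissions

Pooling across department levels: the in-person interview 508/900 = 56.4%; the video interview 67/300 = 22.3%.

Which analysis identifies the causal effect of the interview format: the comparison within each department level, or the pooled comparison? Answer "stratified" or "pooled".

The stratified and pooled comparisons disagree (the video interview wins within each department; the in-person interview wins overall), so the answer turns on the causal role of department.
Department is set before the interview format has any effect — it is not caused by the interview format — and it independently drives the outcome. That makes it a confounder, so the causal comparison is within department levels.
Within each level — Fine Arts: 67.1% vs 75.0%; Engineering: 0.7% vs 12.3% — the video interview is higher every time.

stratified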